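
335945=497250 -161305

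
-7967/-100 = 7967/100 = 79.67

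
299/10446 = 299/10446 = 0.03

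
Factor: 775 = 5^2*31^1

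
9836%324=116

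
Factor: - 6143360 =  - 2^7*5^1*29^1 *331^1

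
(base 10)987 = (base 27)19F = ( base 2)1111011011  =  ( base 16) 3db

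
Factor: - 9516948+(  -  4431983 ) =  - 61^1 * 67^1 * 3413^1 = - 13948931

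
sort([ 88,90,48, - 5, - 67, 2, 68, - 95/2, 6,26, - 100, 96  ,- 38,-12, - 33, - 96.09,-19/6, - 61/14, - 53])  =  [ - 100, - 96.09, -67, - 53,- 95/2, - 38 , - 33, - 12,  -  5, - 61/14, - 19/6,2, 6,26, 48,68,88, 90, 96]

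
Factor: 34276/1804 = 19 = 19^1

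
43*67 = 2881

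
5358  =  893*6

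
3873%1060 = 693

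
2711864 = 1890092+821772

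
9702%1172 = 326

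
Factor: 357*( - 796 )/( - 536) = 71043/134 = 2^( - 1)*3^1*7^1*17^1 * 67^( - 1)*199^1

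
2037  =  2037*1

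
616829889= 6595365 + 610234524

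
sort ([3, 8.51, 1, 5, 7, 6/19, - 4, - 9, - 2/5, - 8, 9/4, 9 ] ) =[ - 9,- 8, - 4, - 2/5,  6/19,1,9/4, 3, 5, 7,8.51, 9 ]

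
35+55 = 90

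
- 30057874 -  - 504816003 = 474758129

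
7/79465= 7/79465 = 0.00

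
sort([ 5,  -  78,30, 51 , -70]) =[ -78, - 70, 5,30,  51]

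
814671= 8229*99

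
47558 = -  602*( - 79)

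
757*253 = 191521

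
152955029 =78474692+74480337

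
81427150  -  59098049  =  22329101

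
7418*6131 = 45479758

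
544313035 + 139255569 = 683568604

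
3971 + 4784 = 8755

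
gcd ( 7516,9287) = 1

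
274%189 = 85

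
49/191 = 49/191 = 0.26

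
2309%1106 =97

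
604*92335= 55770340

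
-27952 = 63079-91031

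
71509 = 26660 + 44849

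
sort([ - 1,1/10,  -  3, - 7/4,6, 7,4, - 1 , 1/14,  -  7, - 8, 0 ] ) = [ - 8, - 7, - 3 , - 7/4,-1, - 1,0, 1/14, 1/10,  4, 6,7 ] 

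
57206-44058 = 13148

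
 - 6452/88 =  - 1613/22 = - 73.32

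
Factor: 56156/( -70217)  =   - 2^2*7^( - 2) * 101^1 *139^1*1433^( - 1 )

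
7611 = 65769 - 58158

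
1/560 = 1/560=0.00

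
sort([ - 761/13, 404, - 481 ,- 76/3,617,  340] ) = [-481, - 761/13, - 76/3, 340,404,617]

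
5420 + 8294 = 13714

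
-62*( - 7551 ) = 468162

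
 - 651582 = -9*72398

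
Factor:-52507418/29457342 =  -3^( - 2)*23^(-1) * 53^1*379^1*1307^1*71153^( - 1) = - 26253709/14728671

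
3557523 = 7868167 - 4310644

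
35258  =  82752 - 47494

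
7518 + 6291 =13809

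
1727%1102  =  625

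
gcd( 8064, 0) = 8064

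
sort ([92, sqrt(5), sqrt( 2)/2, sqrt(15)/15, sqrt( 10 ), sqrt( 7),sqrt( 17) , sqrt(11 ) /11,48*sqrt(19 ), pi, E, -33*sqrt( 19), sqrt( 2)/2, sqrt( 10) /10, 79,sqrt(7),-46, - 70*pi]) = [ - 70*pi,-33 * sqrt( 19),-46, sqrt (15)/15 , sqrt (11 )/11, sqrt ( 10)/10,sqrt( 2 )/2, sqrt (2)/2, sqrt(5 ),  sqrt( 7),sqrt(7), E, pi, sqrt( 10), sqrt (17), 79 , 92,48*sqrt( 19)]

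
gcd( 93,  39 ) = 3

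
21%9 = 3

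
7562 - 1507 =6055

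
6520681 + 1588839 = 8109520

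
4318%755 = 543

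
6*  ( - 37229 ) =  - 223374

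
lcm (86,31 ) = 2666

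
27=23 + 4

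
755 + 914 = 1669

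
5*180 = 900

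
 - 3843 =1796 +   -  5639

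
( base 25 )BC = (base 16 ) 11f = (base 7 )560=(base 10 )287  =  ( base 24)bn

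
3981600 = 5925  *672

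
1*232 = 232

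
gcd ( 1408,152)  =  8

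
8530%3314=1902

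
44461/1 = 44461 = 44461.00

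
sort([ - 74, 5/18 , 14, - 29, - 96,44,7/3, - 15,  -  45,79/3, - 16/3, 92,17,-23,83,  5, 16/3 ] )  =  [ - 96 , - 74,-45, - 29, - 23,  -  15 , - 16/3,5/18,7/3, 5,16/3,14,17,79/3, 44, 83,92]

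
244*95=23180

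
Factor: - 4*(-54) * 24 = 5184  =  2^6 * 3^4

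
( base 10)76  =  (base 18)44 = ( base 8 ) 114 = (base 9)84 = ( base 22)3A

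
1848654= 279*6626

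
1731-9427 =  - 7696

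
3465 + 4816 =8281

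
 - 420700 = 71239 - 491939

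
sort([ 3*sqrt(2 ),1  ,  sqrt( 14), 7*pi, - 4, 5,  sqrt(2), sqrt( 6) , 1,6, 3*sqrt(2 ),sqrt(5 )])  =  [  -  4,1, 1,sqrt(2) , sqrt(5) , sqrt( 6), sqrt( 14 ),3*sqrt(2), 3*sqrt( 2),5,6,7*pi ] 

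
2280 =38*60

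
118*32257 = 3806326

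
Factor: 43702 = 2^1 * 21851^1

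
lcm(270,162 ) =810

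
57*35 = 1995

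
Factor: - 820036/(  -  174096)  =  205009/43524 = 2^( - 2)*3^( - 3) *7^1* 13^( - 1 )*31^( - 1)*29287^1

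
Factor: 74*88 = 6512 = 2^4*11^1*37^1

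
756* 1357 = 1025892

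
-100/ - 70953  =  100/70953= 0.00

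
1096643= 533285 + 563358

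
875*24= 21000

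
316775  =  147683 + 169092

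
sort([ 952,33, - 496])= [- 496,  33, 952]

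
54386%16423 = 5117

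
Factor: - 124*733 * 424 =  - 38538208 =- 2^5*31^1*53^1 * 733^1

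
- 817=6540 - 7357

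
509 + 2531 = 3040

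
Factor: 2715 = 3^1*5^1 * 181^1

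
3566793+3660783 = 7227576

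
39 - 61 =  - 22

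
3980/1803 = 2 + 374/1803= 2.21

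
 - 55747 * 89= - 4961483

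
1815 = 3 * 605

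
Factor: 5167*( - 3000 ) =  - 15501000  =  - 2^3*3^1 * 5^3*5167^1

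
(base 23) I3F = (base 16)2586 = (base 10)9606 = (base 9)14153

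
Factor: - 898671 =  - 3^1 * 17^1 *67^1*263^1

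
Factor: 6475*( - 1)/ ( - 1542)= 6475/1542 = 2^( - 1)*3^( - 1)*5^2*7^1*37^1 * 257^ ( - 1 ) 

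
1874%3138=1874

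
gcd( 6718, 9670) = 2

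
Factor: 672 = 2^5 * 3^1*7^1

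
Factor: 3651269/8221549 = 7^(  -  1 ) * 1174507^( - 1 ) * 3651269^1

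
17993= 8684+9309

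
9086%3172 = 2742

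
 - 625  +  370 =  - 255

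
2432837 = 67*36311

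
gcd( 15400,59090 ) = 10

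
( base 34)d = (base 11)12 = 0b1101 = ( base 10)13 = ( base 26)D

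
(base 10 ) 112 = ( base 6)304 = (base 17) 6A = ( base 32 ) 3g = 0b1110000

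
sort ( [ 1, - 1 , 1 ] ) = [ - 1, 1, 1] 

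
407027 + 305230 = 712257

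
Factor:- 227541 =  - 3^1*73^1*1039^1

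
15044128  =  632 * 23804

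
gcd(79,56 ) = 1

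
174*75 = 13050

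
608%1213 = 608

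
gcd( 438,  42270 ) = 6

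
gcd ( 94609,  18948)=1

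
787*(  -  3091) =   -  2432617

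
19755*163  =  3220065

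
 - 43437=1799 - 45236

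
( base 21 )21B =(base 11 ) 761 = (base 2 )1110010010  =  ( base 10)914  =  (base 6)4122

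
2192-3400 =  - 1208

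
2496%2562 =2496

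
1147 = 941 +206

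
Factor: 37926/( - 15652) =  - 63/26= - 2^(-1) * 3^2 * 7^1*13^(-1)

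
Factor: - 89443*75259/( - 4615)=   5^( -1) * 13^(-1)*17^1*19^1*71^(-1)*233^1*89443^1 =6731390737/4615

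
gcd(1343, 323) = 17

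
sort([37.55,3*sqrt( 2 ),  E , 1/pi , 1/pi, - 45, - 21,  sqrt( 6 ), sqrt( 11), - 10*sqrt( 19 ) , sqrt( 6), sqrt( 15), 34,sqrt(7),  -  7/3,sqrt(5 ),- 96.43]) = [-96.43, -45,-10*sqrt( 19 ), - 21,-7/3,1/pi, 1/pi, sqrt( 5),  sqrt(6 ), sqrt( 6 ),sqrt( 7 ), E,  sqrt( 11 ),  sqrt(15 ),  3*sqrt(2),34,37.55 ]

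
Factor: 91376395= 5^1*11^1 * 107^1* 15527^1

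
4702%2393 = 2309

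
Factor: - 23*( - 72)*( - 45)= - 2^3*3^4 *5^1 * 23^1 = - 74520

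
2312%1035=242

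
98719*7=691033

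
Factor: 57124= 2^2 * 14281^1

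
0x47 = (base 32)27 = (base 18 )3h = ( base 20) 3b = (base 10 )71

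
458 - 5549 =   -  5091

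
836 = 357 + 479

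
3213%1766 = 1447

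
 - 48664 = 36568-85232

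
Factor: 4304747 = 1811^1*2377^1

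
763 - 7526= - 6763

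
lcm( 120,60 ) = 120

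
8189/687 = 8189/687=11.92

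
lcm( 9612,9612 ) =9612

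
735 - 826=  - 91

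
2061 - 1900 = 161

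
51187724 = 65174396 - 13986672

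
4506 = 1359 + 3147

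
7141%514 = 459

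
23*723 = 16629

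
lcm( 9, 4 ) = 36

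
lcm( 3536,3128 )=81328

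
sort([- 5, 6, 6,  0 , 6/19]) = [ - 5, 0, 6/19,6, 6 ]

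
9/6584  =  9/6584 = 0.00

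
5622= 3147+2475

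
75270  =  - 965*( - 78)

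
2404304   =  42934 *56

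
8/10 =4/5 =0.80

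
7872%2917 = 2038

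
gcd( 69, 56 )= 1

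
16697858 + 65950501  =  82648359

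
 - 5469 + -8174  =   - 13643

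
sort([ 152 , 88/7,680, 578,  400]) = [88/7,152,400,578 , 680] 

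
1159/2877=1159/2877  =  0.40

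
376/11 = 34  +  2/11 = 34.18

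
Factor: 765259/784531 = 953^1*977^(-1) = 953/977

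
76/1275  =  76/1275 = 0.06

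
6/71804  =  3/35902 = 0.00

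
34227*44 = 1505988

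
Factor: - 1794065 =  - 5^1*7^1*13^1 * 3943^1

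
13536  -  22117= - 8581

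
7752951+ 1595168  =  9348119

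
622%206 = 4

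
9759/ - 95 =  - 103+26/95 =- 102.73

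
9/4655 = 9/4655 = 0.00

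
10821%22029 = 10821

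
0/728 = 0 = 0.00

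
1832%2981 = 1832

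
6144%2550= 1044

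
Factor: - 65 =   -  5^1 *13^1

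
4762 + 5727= 10489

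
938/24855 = 938/24855= 0.04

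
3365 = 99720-96355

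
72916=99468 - 26552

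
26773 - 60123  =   - 33350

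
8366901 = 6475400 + 1891501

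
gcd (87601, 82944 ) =1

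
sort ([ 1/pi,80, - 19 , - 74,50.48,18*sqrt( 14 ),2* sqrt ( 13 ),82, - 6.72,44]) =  [-74, - 19, - 6.72,1/pi,2*sqrt ( 13),44,50.48, 18*sqrt( 14),80, 82] 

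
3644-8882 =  - 5238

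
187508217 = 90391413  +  97116804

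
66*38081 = 2513346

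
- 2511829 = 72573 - 2584402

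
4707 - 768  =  3939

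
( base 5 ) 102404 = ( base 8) 6627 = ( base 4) 312113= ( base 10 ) 3479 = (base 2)110110010111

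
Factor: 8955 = 3^2 *5^1* 199^1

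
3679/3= 3679/3 = 1226.33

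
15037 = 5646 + 9391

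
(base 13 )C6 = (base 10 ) 162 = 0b10100010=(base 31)57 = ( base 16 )A2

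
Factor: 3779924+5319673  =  9099597 = 3^1*13^1*233323^1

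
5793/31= 186 + 27/31 = 186.87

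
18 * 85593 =1540674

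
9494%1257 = 695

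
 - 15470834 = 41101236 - 56572070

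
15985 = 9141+6844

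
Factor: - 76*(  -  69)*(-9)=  - 47196 =-  2^2*3^3*19^1*23^1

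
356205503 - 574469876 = -218264373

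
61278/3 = 20426  =  20426.00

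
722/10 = 72+ 1/5 = 72.20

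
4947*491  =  2428977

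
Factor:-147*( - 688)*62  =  6270432=   2^5 *3^1*7^2*31^1 * 43^1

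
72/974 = 36/487=0.07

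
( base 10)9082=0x237A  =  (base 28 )BGA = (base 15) 2a57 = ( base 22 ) igi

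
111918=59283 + 52635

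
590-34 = 556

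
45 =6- - 39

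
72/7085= 72/7085 = 0.01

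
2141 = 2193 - 52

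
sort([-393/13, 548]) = [ - 393/13, 548]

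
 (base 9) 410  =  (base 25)D8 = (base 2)101001101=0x14D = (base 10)333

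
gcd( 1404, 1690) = 26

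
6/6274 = 3/3137 = 0.00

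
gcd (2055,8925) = 15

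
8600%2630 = 710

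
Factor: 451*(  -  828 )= - 2^2  *3^2*11^1*23^1 * 41^1 = - 373428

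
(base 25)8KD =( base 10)5513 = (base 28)70p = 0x1589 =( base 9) 7505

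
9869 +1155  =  11024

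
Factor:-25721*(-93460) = 2^2*5^1*17^2*89^1 * 4673^1= 2403884660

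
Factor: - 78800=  - 2^4 * 5^2*197^1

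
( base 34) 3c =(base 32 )3I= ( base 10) 114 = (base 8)162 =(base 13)8A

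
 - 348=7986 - 8334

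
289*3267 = 944163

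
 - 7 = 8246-8253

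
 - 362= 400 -762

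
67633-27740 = 39893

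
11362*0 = 0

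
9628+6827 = 16455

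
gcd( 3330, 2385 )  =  45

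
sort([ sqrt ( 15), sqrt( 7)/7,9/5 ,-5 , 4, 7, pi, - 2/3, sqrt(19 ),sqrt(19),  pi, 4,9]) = [ - 5,- 2/3, sqrt(7)/7, 9/5,  pi, pi,sqrt( 15) , 4,  4,  sqrt( 19), sqrt(19), 7, 9]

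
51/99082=51/99082  =  0.00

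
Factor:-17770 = - 2^1*5^1*1777^1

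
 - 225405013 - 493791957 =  - 719196970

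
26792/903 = 26792/903 = 29.67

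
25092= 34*738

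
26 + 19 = 45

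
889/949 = 889/949= 0.94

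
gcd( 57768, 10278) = 6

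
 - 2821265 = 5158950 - 7980215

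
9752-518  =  9234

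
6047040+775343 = 6822383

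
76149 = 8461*9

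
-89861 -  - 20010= - 69851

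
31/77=31/77= 0.40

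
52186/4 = 26093/2 = 13046.50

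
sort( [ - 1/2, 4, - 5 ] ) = [ - 5, - 1/2 , 4 ]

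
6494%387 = 302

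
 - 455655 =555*( - 821)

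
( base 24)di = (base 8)512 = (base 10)330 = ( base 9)406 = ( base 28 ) bm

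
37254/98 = 380 + 1/7 = 380.14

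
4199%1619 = 961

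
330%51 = 24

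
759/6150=253/2050 = 0.12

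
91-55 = 36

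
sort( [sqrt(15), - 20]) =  [  -  20,sqrt(15)]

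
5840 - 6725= - 885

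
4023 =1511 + 2512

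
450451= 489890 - 39439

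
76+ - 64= 12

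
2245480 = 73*30760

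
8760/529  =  8760/529 = 16.56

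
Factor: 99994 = 2^1 * 17^2  *173^1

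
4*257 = 1028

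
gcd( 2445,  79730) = 5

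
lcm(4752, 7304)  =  394416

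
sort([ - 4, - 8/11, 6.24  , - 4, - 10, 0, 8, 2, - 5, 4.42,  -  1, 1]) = [ -10, - 5, - 4, - 4 ,-1, - 8/11, 0,1, 2, 4.42, 6.24, 8] 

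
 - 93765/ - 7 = 13395/1 = 13395.00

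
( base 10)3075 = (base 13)1527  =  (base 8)6003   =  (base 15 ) da0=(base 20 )7DF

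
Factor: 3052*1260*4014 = 15435917280 = 2^5 * 3^4*5^1*7^2*109^1 * 223^1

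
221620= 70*3166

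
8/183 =8/183 = 0.04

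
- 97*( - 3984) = 386448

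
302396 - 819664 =-517268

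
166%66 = 34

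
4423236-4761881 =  - 338645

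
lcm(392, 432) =21168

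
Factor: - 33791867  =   - 3881^1*8707^1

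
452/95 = 452/95 = 4.76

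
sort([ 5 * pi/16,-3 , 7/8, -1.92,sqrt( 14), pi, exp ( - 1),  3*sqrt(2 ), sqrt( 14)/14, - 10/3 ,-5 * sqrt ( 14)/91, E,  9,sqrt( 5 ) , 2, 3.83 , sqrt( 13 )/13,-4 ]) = [ - 4,-10/3, - 3, - 1.92, - 5* sqrt( 14)/91, sqrt(14 ) /14,sqrt(13) /13, exp( - 1), 7/8,5* pi/16,2 , sqrt(5), E, pi, sqrt(14), 3.83, 3*sqrt( 2) , 9]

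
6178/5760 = 1  +  209/2880 = 1.07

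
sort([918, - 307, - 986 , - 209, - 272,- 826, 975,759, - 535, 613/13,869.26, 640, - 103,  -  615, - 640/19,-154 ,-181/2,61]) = [-986,  -  826, - 615,-535, - 307,  -  272, - 209,-154, - 103,-181/2 , - 640/19,  613/13,61,640,759,869.26,  918, 975 ]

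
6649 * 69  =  458781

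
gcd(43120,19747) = 49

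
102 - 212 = - 110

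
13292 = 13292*1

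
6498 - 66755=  - 60257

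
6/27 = 2/9 = 0.22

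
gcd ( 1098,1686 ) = 6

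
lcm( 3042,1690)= 15210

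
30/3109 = 30/3109 = 0.01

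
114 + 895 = 1009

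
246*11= 2706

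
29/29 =1 = 1.00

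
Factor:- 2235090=-2^1*3^1 * 5^1*11^1*13^1*521^1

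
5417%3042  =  2375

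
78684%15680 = 284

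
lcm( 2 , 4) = 4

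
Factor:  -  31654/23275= - 2^1*5^(- 2)*17^1 = - 34/25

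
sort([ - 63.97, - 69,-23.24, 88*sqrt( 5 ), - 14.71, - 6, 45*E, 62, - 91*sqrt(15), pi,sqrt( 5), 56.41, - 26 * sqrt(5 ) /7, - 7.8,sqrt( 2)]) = [ - 91*sqrt( 15 ) , - 69, - 63.97, - 23.24, - 14.71,-26*sqrt( 5 ) /7, - 7.8, - 6,sqrt( 2 ), sqrt( 5 ), pi,56.41, 62,45*E,88*sqrt( 5 )] 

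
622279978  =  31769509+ 590510469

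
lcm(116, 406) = 812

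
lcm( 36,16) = 144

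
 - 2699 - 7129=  - 9828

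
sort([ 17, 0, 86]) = [ 0, 17,86]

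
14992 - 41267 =  -  26275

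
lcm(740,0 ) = 0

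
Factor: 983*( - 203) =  -7^1*29^1  *983^1  =  -  199549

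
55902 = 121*462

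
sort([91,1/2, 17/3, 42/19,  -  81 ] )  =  [ - 81,1/2,  42/19, 17/3, 91]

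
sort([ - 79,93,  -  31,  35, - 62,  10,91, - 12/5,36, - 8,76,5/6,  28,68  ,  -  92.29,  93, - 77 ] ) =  [ - 92.29, - 79, - 77, - 62, - 31, - 8, - 12/5,5/6,10, 28,35,36,68,76, 91, 93,93 ]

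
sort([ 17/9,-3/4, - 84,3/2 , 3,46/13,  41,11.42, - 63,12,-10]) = [ - 84, - 63, - 10, - 3/4, 3/2,17/9,3, 46/13,11.42, 12, 41] 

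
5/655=1/131=0.01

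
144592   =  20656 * 7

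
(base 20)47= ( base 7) 153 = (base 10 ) 87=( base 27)36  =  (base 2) 1010111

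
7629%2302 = 723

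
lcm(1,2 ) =2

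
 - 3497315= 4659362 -8156677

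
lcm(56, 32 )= 224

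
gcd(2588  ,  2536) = 4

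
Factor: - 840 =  - 2^3*3^1*5^1*7^1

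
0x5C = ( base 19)4g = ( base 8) 134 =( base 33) 2Q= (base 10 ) 92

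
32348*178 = 5757944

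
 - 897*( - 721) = 646737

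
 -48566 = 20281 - 68847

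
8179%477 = 70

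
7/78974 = 1/11282= 0.00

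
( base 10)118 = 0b1110110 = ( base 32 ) 3m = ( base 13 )91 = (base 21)5D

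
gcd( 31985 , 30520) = 5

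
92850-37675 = 55175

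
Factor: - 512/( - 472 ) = 2^6*59^ ( - 1 ) = 64/59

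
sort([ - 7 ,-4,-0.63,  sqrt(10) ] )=[ - 7, - 4,-0.63,  sqrt(10 ) ] 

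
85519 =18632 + 66887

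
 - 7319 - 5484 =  - 12803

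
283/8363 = 283/8363 = 0.03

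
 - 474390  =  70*(  -  6777)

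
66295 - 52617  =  13678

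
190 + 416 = 606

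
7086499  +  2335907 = 9422406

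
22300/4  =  5575=5575.00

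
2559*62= 158658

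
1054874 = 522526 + 532348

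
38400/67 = 573 + 9/67 =573.13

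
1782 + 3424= 5206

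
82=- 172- - 254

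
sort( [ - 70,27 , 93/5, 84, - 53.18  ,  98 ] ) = [ - 70, -53.18, 93/5,  27,84,98] 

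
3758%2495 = 1263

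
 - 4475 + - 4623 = -9098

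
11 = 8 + 3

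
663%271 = 121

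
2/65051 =2/65051 = 0.00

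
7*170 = 1190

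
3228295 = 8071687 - 4843392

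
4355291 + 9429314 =13784605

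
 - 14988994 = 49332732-64321726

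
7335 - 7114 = 221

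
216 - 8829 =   -  8613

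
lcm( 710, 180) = 12780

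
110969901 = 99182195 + 11787706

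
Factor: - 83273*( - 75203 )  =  6262379419 = 157^1*479^1*83273^1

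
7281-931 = 6350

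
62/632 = 31/316= 0.10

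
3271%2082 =1189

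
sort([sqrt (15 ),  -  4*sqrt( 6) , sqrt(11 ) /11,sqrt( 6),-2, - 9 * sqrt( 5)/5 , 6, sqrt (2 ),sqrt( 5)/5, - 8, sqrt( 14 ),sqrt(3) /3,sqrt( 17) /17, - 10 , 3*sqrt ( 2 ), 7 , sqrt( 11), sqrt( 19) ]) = [ - 10, - 4*sqrt(6) , - 8,- 9*sqrt(5)/5 , - 2 , sqrt(17) /17 , sqrt( 11) /11, sqrt( 5 ) /5,  sqrt(3 ) /3,sqrt (2 ), sqrt( 6 ), sqrt( 11),sqrt( 14 ), sqrt(15), 3*sqrt(2),sqrt (19 ),  6, 7 ] 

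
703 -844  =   - 141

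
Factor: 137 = 137^1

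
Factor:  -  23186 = -2^1*11593^1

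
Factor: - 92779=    - 92779^1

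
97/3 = 32+1/3 = 32.33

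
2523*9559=24117357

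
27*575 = 15525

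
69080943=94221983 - 25141040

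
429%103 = 17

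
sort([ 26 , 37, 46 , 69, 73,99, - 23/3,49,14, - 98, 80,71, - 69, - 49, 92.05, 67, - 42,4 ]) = [ - 98,  -  69,-49  , - 42, - 23/3,4, 14, 26, 37,  46, 49,  67,69,71,  73,80 , 92.05, 99] 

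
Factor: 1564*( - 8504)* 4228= - 2^7*7^1*17^1 * 23^1 *151^1 * 1063^1= - 56233482368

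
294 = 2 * 147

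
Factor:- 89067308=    - 2^2 * 11^1*139^1*14563^1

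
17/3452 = 17/3452 = 0.00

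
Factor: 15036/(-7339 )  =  -84/41 = - 2^2 * 3^1*7^1*41^(-1)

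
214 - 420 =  - 206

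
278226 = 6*46371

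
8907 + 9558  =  18465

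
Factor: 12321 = 3^2*37^2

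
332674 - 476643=  -  143969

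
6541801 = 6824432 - 282631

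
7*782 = 5474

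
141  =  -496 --637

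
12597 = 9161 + 3436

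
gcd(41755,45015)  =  5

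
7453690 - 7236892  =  216798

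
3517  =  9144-5627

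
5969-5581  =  388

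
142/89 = 1 + 53/89= 1.60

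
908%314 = 280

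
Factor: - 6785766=-2^1 * 3^2 * 13^1*47^1 * 617^1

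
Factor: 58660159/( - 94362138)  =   -2^( - 1 )*3^( - 3) *13^(-1 )*17^( - 1)*7907^( - 1 ) * 58660159^1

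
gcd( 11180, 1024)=4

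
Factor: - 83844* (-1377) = 2^2 * 3^6*17^2*137^1 =115453188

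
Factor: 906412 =2^2*13^1*17431^1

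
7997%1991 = 33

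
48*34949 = 1677552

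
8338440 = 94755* 88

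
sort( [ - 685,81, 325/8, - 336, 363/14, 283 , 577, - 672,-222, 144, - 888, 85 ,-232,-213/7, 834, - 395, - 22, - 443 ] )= [-888,-685,-672,- 443,-395, - 336,- 232,-222, - 213/7,-22, 363/14,325/8, 81, 85, 144,283, 577, 834]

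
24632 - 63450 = -38818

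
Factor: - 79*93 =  - 7347 = - 3^1*31^1*79^1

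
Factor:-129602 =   -  2^1*11^1 * 43^1*137^1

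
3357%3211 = 146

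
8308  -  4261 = 4047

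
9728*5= 48640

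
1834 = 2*917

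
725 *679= 492275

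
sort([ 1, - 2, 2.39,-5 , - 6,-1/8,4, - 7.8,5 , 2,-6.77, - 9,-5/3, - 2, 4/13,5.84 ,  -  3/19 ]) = [-9, - 7.8, - 6.77, - 6,-5, - 2, - 2, - 5/3,  -  3/19 ,-1/8,  4/13,1, 2,2.39, 4,5, 5.84 ]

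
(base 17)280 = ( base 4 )23022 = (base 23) 181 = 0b1011001010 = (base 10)714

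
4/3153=4/3153 = 0.00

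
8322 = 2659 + 5663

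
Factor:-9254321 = - 811^1*11411^1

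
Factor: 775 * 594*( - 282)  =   - 129818700 = -  2^2*3^4*5^2*11^1*31^1*47^1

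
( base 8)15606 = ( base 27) 9HQ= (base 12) 40B2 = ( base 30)7OQ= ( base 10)7046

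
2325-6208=-3883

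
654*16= 10464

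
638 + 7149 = 7787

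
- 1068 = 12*( -89 ) 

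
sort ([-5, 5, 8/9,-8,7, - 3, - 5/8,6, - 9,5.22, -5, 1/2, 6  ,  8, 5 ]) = [ - 9, -8 ,  -  5,-5 ,-3, - 5/8, 1/2, 8/9, 5,5, 5.22, 6 , 6, 7,  8]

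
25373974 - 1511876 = 23862098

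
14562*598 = 8708076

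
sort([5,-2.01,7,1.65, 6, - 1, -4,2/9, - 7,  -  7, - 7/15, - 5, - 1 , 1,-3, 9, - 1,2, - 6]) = [ - 7, - 7, - 6, - 5,- 4, - 3,  -  2.01, - 1, - 1, - 1,-7/15, 2/9, 1,1.65 , 2, 5,  6 , 7,9]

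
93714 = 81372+12342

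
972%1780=972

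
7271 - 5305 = 1966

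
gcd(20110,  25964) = 2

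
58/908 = 29/454 =0.06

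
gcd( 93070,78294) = 2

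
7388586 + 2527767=9916353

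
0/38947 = 0 = 0.00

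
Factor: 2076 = 2^2*3^1*173^1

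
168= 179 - 11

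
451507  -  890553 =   -  439046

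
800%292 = 216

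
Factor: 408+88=2^4  *31^1 = 496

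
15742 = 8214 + 7528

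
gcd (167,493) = 1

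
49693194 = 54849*906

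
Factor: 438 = 2^1*3^1*73^1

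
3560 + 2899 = 6459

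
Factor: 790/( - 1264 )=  - 2^ ( - 3)  *5^1 = - 5/8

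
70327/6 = 70327/6 = 11721.17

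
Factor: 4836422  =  2^1*1193^1 * 2027^1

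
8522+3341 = 11863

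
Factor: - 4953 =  - 3^1*13^1* 127^1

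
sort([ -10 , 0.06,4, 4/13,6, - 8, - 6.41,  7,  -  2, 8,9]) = [ - 10, - 8,-6.41, - 2,0.06, 4/13,4, 6,  7,  8,9 ]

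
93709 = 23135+70574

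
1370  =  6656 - 5286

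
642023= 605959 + 36064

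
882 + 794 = 1676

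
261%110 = 41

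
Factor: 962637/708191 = 3^1  *  11^( - 1)*13^1*24683^1*64381^ ( - 1 )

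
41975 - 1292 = 40683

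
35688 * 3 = 107064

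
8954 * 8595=76959630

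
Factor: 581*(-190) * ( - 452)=49896280 = 2^3*5^1*7^1*19^1*83^1*113^1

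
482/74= 241/37=6.51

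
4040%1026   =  962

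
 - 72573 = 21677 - 94250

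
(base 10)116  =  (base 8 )164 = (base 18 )68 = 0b1110100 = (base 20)5g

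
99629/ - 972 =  - 103 + 487/972 = -  102.50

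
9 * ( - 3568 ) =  - 32112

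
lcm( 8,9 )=72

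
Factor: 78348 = 2^2*3^1*6529^1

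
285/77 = 3 + 54/77 = 3.70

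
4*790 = 3160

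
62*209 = 12958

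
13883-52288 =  - 38405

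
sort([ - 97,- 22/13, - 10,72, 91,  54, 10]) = [ - 97, - 10, - 22/13,10,54, 72,91]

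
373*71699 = 26743727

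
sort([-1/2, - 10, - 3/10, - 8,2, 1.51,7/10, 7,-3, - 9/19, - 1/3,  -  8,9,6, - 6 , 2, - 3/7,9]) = [ - 10,-8,-8,- 6, - 3, -1/2,- 9/19,  -  3/7, - 1/3, - 3/10,  7/10,1.51,2,2,6,7, 9,9]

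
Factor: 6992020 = 2^2 * 5^1*7^1*49943^1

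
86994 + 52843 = 139837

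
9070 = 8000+1070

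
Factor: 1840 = 2^4*5^1*23^1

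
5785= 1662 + 4123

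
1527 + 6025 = 7552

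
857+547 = 1404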